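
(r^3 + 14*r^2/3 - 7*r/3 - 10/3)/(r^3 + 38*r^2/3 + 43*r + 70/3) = (r - 1)/(r + 7)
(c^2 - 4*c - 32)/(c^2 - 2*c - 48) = (c + 4)/(c + 6)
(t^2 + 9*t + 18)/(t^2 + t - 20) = (t^2 + 9*t + 18)/(t^2 + t - 20)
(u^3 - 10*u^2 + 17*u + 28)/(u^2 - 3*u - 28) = (u^2 - 3*u - 4)/(u + 4)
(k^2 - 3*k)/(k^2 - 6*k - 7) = k*(3 - k)/(-k^2 + 6*k + 7)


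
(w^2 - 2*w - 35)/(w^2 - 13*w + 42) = (w + 5)/(w - 6)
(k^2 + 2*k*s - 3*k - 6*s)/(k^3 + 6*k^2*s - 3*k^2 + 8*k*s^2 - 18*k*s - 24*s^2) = 1/(k + 4*s)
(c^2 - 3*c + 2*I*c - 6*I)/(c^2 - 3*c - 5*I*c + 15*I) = (c + 2*I)/(c - 5*I)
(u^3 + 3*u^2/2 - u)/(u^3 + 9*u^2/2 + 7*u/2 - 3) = u/(u + 3)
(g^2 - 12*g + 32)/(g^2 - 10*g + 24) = (g - 8)/(g - 6)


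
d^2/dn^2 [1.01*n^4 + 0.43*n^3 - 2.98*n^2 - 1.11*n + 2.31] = 12.12*n^2 + 2.58*n - 5.96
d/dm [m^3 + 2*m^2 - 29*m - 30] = 3*m^2 + 4*m - 29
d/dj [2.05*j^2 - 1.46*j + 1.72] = 4.1*j - 1.46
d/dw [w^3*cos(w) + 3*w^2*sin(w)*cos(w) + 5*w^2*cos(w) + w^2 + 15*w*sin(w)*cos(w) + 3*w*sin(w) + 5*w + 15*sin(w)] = -w^3*sin(w) - 5*w^2*sin(w) + 3*w^2*cos(w) + 3*w^2*cos(2*w) + 3*w*sin(2*w) + 13*w*cos(w) + 15*w*cos(2*w) + 2*w + 3*sin(w) + 15*sin(2*w)/2 + 15*cos(w) + 5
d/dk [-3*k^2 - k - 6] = -6*k - 1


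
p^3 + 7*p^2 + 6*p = p*(p + 1)*(p + 6)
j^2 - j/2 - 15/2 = (j - 3)*(j + 5/2)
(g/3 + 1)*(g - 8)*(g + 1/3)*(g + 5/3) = g^4/3 - g^3 - 301*g^2/27 - 457*g/27 - 40/9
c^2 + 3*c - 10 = (c - 2)*(c + 5)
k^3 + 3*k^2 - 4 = (k - 1)*(k + 2)^2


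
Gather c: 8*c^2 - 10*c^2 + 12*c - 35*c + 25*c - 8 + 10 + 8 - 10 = -2*c^2 + 2*c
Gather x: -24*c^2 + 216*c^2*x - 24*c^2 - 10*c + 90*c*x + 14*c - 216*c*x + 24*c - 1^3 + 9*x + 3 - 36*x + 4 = -48*c^2 + 28*c + x*(216*c^2 - 126*c - 27) + 6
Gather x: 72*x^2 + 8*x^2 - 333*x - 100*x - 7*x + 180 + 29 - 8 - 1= 80*x^2 - 440*x + 200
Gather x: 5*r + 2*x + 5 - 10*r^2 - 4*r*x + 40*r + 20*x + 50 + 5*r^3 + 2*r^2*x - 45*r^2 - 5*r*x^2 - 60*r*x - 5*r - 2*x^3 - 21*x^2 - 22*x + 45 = 5*r^3 - 55*r^2 + 40*r - 2*x^3 + x^2*(-5*r - 21) + x*(2*r^2 - 64*r) + 100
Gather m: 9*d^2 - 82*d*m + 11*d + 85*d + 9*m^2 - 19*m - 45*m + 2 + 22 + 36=9*d^2 + 96*d + 9*m^2 + m*(-82*d - 64) + 60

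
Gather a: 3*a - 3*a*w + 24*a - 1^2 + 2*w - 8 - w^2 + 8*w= a*(27 - 3*w) - w^2 + 10*w - 9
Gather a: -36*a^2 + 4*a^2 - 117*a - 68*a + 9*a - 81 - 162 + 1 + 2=-32*a^2 - 176*a - 240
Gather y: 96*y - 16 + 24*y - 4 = 120*y - 20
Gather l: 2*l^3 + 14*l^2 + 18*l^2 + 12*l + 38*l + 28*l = 2*l^3 + 32*l^2 + 78*l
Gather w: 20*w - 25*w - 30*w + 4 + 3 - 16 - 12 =-35*w - 21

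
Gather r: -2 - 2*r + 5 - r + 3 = 6 - 3*r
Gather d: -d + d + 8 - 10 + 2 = 0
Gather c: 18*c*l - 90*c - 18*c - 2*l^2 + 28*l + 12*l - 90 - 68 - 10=c*(18*l - 108) - 2*l^2 + 40*l - 168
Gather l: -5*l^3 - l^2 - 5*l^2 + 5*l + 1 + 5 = -5*l^3 - 6*l^2 + 5*l + 6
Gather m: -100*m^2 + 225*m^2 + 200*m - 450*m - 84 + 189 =125*m^2 - 250*m + 105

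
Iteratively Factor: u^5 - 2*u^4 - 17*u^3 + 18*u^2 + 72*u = (u - 3)*(u^4 + u^3 - 14*u^2 - 24*u) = u*(u - 3)*(u^3 + u^2 - 14*u - 24) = u*(u - 3)*(u + 3)*(u^2 - 2*u - 8) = u*(u - 4)*(u - 3)*(u + 3)*(u + 2)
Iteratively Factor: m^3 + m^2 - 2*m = (m + 2)*(m^2 - m) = (m - 1)*(m + 2)*(m)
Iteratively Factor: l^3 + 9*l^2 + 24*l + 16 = (l + 4)*(l^2 + 5*l + 4) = (l + 1)*(l + 4)*(l + 4)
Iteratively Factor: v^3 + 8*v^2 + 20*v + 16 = (v + 2)*(v^2 + 6*v + 8) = (v + 2)*(v + 4)*(v + 2)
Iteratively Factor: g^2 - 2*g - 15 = (g + 3)*(g - 5)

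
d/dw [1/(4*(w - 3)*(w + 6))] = (-2*w - 3)/(4*(w^4 + 6*w^3 - 27*w^2 - 108*w + 324))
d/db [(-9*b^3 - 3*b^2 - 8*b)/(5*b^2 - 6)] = (-45*b^4 + 202*b^2 + 36*b + 48)/(25*b^4 - 60*b^2 + 36)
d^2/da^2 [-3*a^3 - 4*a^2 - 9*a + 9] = -18*a - 8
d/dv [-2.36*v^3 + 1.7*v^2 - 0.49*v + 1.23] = -7.08*v^2 + 3.4*v - 0.49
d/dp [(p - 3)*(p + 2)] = 2*p - 1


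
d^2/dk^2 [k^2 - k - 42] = 2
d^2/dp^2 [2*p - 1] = 0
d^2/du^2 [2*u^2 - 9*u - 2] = 4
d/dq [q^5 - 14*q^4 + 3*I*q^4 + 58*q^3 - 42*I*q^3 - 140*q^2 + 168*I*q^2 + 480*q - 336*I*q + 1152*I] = 5*q^4 + q^3*(-56 + 12*I) + q^2*(174 - 126*I) + q*(-280 + 336*I) + 480 - 336*I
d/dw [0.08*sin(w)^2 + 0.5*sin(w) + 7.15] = (0.16*sin(w) + 0.5)*cos(w)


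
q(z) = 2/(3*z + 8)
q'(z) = -6/(3*z + 8)^2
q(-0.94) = 0.39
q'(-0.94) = -0.22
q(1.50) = 0.16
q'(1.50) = -0.04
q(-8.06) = -0.12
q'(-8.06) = -0.02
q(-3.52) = -0.78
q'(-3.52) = -0.92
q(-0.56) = 0.32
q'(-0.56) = -0.15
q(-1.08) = 0.42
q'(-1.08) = -0.26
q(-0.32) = 0.28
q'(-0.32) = -0.12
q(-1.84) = 0.81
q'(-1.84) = -0.98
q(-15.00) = -0.05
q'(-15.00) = 0.00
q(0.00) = 0.25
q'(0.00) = -0.09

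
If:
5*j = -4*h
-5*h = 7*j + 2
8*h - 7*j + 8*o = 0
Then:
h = 10/3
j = -8/3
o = -17/3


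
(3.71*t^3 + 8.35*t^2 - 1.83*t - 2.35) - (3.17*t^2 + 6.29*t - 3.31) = 3.71*t^3 + 5.18*t^2 - 8.12*t + 0.96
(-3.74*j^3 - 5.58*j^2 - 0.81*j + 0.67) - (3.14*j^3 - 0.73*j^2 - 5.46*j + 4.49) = -6.88*j^3 - 4.85*j^2 + 4.65*j - 3.82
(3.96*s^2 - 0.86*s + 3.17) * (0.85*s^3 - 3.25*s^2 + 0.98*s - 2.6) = 3.366*s^5 - 13.601*s^4 + 9.3703*s^3 - 21.4413*s^2 + 5.3426*s - 8.242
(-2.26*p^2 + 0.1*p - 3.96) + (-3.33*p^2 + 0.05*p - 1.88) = -5.59*p^2 + 0.15*p - 5.84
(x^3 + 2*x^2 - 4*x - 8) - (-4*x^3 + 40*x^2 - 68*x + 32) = 5*x^3 - 38*x^2 + 64*x - 40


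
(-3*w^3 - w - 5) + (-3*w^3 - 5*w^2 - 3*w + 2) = -6*w^3 - 5*w^2 - 4*w - 3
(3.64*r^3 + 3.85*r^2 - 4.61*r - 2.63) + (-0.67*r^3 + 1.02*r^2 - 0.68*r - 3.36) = 2.97*r^3 + 4.87*r^2 - 5.29*r - 5.99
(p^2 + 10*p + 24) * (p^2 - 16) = p^4 + 10*p^3 + 8*p^2 - 160*p - 384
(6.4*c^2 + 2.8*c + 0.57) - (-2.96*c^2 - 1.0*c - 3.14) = 9.36*c^2 + 3.8*c + 3.71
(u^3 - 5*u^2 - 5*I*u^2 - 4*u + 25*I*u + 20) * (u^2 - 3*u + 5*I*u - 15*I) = u^5 - 8*u^4 + 36*u^3 - 168*u^2 - 20*I*u^2 + 315*u + 160*I*u - 300*I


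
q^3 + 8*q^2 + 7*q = q*(q + 1)*(q + 7)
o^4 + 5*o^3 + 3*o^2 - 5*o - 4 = (o - 1)*(o + 1)^2*(o + 4)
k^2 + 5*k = k*(k + 5)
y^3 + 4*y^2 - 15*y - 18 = (y - 3)*(y + 1)*(y + 6)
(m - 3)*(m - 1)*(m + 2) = m^3 - 2*m^2 - 5*m + 6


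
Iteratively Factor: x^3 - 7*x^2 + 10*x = (x - 5)*(x^2 - 2*x) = x*(x - 5)*(x - 2)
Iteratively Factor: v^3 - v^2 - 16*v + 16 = (v - 1)*(v^2 - 16) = (v - 1)*(v + 4)*(v - 4)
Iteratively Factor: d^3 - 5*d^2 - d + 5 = (d + 1)*(d^2 - 6*d + 5) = (d - 5)*(d + 1)*(d - 1)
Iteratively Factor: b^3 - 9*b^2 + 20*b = (b - 4)*(b^2 - 5*b) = b*(b - 4)*(b - 5)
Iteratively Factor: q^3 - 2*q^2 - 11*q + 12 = (q - 4)*(q^2 + 2*q - 3) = (q - 4)*(q + 3)*(q - 1)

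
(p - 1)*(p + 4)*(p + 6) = p^3 + 9*p^2 + 14*p - 24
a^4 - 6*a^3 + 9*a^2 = a^2*(a - 3)^2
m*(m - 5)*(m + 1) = m^3 - 4*m^2 - 5*m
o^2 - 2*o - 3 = (o - 3)*(o + 1)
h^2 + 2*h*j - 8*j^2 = (h - 2*j)*(h + 4*j)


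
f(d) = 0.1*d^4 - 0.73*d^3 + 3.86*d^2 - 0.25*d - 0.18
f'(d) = 0.4*d^3 - 2.19*d^2 + 7.72*d - 0.25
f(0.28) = 0.04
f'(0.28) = 1.75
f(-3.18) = 73.35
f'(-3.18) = -59.81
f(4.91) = 63.36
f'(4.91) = 32.21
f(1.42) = 5.56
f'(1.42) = 7.44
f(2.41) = 14.79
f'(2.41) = 11.23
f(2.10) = 11.50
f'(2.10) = 10.01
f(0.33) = 0.13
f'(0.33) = 2.07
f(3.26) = 26.03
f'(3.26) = 15.50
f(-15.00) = 8398.32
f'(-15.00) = -1958.80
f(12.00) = 1364.82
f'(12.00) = 468.23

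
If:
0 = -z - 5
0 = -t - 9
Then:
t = -9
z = -5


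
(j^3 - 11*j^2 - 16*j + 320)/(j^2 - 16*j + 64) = j + 5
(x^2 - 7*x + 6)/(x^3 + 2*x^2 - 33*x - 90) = (x - 1)/(x^2 + 8*x + 15)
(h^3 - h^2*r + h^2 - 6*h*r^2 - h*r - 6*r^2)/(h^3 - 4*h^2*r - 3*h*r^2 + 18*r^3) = (-h - 1)/(-h + 3*r)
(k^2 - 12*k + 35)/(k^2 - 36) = (k^2 - 12*k + 35)/(k^2 - 36)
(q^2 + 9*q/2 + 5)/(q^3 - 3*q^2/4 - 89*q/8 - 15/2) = 4*(q + 2)/(4*q^2 - 13*q - 12)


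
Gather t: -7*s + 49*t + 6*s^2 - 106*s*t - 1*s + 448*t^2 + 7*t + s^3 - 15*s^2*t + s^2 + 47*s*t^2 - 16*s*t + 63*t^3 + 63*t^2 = s^3 + 7*s^2 - 8*s + 63*t^3 + t^2*(47*s + 511) + t*(-15*s^2 - 122*s + 56)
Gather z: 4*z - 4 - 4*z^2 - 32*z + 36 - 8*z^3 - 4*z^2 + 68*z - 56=-8*z^3 - 8*z^2 + 40*z - 24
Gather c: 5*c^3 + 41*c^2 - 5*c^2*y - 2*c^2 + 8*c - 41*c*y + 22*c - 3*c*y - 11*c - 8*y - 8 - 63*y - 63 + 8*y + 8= 5*c^3 + c^2*(39 - 5*y) + c*(19 - 44*y) - 63*y - 63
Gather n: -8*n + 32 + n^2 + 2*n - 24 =n^2 - 6*n + 8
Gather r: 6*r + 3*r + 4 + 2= 9*r + 6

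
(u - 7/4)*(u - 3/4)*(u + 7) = u^3 + 9*u^2/2 - 259*u/16 + 147/16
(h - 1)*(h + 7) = h^2 + 6*h - 7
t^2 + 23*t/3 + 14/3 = (t + 2/3)*(t + 7)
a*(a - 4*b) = a^2 - 4*a*b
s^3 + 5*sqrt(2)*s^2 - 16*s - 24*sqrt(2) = (s - 2*sqrt(2))*(s + sqrt(2))*(s + 6*sqrt(2))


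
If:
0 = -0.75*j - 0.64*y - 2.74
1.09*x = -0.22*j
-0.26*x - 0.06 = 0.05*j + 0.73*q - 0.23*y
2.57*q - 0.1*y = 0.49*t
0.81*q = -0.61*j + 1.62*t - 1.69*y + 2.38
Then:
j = 0.03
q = -1.44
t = -6.68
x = -0.01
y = -4.32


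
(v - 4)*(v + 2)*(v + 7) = v^3 + 5*v^2 - 22*v - 56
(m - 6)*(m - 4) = m^2 - 10*m + 24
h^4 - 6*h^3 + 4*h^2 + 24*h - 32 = (h - 4)*(h - 2)^2*(h + 2)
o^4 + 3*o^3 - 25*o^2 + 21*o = o*(o - 3)*(o - 1)*(o + 7)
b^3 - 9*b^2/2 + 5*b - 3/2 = (b - 3)*(b - 1)*(b - 1/2)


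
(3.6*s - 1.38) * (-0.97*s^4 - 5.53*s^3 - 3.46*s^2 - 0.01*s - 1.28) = -3.492*s^5 - 18.5694*s^4 - 4.8246*s^3 + 4.7388*s^2 - 4.5942*s + 1.7664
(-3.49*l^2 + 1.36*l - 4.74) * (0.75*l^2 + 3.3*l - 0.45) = -2.6175*l^4 - 10.497*l^3 + 2.5035*l^2 - 16.254*l + 2.133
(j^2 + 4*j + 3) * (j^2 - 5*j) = j^4 - j^3 - 17*j^2 - 15*j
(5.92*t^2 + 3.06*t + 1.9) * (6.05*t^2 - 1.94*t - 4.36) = 35.816*t^4 + 7.0282*t^3 - 20.2526*t^2 - 17.0276*t - 8.284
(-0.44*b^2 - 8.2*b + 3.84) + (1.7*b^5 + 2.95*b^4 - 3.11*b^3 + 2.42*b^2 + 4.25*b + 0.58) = 1.7*b^5 + 2.95*b^4 - 3.11*b^3 + 1.98*b^2 - 3.95*b + 4.42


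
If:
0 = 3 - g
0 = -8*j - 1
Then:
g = 3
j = -1/8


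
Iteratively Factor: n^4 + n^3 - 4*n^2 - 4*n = (n + 2)*(n^3 - n^2 - 2*n) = (n + 1)*(n + 2)*(n^2 - 2*n) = (n - 2)*(n + 1)*(n + 2)*(n)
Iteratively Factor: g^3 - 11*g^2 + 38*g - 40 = (g - 5)*(g^2 - 6*g + 8) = (g - 5)*(g - 2)*(g - 4)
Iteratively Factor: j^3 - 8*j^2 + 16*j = (j - 4)*(j^2 - 4*j) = (j - 4)^2*(j)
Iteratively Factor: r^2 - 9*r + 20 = (r - 4)*(r - 5)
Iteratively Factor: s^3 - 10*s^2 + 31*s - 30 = (s - 2)*(s^2 - 8*s + 15) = (s - 3)*(s - 2)*(s - 5)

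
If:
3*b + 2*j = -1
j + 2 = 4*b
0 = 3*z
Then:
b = 3/11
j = -10/11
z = 0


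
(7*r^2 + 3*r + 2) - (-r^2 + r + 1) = 8*r^2 + 2*r + 1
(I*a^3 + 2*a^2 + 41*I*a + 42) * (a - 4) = I*a^4 + 2*a^3 - 4*I*a^3 - 8*a^2 + 41*I*a^2 + 42*a - 164*I*a - 168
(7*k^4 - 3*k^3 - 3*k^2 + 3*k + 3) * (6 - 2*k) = -14*k^5 + 48*k^4 - 12*k^3 - 24*k^2 + 12*k + 18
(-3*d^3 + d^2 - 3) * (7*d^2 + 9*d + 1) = -21*d^5 - 20*d^4 + 6*d^3 - 20*d^2 - 27*d - 3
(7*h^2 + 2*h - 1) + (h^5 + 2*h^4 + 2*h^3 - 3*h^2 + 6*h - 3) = h^5 + 2*h^4 + 2*h^3 + 4*h^2 + 8*h - 4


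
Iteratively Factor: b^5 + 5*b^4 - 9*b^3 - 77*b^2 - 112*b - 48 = (b + 1)*(b^4 + 4*b^3 - 13*b^2 - 64*b - 48) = (b - 4)*(b + 1)*(b^3 + 8*b^2 + 19*b + 12) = (b - 4)*(b + 1)*(b + 4)*(b^2 + 4*b + 3) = (b - 4)*(b + 1)*(b + 3)*(b + 4)*(b + 1)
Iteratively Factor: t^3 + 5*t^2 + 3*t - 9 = (t - 1)*(t^2 + 6*t + 9) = (t - 1)*(t + 3)*(t + 3)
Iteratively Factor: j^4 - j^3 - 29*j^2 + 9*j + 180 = (j + 4)*(j^3 - 5*j^2 - 9*j + 45) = (j + 3)*(j + 4)*(j^2 - 8*j + 15) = (j - 3)*(j + 3)*(j + 4)*(j - 5)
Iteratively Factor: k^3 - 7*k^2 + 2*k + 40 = (k + 2)*(k^2 - 9*k + 20) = (k - 5)*(k + 2)*(k - 4)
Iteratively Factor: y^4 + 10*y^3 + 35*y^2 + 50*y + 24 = (y + 2)*(y^3 + 8*y^2 + 19*y + 12) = (y + 2)*(y + 3)*(y^2 + 5*y + 4) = (y + 2)*(y + 3)*(y + 4)*(y + 1)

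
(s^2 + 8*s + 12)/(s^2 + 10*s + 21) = (s^2 + 8*s + 12)/(s^2 + 10*s + 21)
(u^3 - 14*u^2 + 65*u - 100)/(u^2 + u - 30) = (u^2 - 9*u + 20)/(u + 6)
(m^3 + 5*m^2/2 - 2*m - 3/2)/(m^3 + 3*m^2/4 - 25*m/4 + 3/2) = 2*(2*m^2 - m - 1)/(4*m^2 - 9*m + 2)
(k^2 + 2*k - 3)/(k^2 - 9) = (k - 1)/(k - 3)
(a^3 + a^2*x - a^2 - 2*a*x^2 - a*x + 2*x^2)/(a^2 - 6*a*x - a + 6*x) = (-a^2 - a*x + 2*x^2)/(-a + 6*x)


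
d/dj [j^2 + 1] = 2*j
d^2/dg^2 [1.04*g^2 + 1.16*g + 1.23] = 2.08000000000000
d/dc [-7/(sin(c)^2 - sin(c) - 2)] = 7*(2*sin(c) - 1)*cos(c)/(sin(c) + cos(c)^2 + 1)^2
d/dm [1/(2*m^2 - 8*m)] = (2 - m)/(m^2*(m - 4)^2)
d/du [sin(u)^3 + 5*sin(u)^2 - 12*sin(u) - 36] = (3*sin(u)^2 + 10*sin(u) - 12)*cos(u)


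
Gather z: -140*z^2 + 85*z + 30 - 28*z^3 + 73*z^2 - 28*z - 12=-28*z^3 - 67*z^2 + 57*z + 18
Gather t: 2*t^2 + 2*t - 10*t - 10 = 2*t^2 - 8*t - 10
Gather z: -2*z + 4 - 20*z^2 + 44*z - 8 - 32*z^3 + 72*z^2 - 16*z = -32*z^3 + 52*z^2 + 26*z - 4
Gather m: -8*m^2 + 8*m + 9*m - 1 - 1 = -8*m^2 + 17*m - 2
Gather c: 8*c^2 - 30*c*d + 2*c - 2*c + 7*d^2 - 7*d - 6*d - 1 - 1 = 8*c^2 - 30*c*d + 7*d^2 - 13*d - 2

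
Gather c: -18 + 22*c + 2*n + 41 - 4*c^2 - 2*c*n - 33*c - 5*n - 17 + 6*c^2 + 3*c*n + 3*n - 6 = 2*c^2 + c*(n - 11)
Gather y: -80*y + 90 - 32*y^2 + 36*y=-32*y^2 - 44*y + 90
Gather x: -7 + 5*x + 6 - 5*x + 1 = 0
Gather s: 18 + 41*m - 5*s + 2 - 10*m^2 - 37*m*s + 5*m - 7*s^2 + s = -10*m^2 + 46*m - 7*s^2 + s*(-37*m - 4) + 20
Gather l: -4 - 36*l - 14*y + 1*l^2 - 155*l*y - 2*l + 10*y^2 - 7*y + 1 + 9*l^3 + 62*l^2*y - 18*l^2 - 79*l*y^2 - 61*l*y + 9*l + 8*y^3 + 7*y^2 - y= 9*l^3 + l^2*(62*y - 17) + l*(-79*y^2 - 216*y - 29) + 8*y^3 + 17*y^2 - 22*y - 3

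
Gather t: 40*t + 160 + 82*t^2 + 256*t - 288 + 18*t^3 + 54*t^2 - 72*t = 18*t^3 + 136*t^2 + 224*t - 128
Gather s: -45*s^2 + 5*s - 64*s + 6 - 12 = -45*s^2 - 59*s - 6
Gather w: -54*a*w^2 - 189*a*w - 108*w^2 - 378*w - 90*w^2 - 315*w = w^2*(-54*a - 198) + w*(-189*a - 693)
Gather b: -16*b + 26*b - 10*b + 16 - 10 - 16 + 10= 0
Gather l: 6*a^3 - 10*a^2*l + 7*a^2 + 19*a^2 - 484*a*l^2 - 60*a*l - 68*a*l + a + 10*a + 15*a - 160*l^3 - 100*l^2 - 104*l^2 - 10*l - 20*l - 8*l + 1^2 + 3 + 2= 6*a^3 + 26*a^2 + 26*a - 160*l^3 + l^2*(-484*a - 204) + l*(-10*a^2 - 128*a - 38) + 6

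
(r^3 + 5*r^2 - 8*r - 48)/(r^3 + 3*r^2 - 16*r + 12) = (r^3 + 5*r^2 - 8*r - 48)/(r^3 + 3*r^2 - 16*r + 12)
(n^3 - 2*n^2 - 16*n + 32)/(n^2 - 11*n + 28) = (n^2 + 2*n - 8)/(n - 7)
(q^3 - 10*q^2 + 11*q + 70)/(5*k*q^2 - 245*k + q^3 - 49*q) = (q^2 - 3*q - 10)/(5*k*q + 35*k + q^2 + 7*q)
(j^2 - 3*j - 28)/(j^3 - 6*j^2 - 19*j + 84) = 1/(j - 3)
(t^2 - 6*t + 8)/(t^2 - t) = (t^2 - 6*t + 8)/(t*(t - 1))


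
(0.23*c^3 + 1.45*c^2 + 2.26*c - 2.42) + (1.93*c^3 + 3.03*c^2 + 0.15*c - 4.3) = 2.16*c^3 + 4.48*c^2 + 2.41*c - 6.72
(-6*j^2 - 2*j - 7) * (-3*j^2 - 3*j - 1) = 18*j^4 + 24*j^3 + 33*j^2 + 23*j + 7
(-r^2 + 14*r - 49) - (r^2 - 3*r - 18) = -2*r^2 + 17*r - 31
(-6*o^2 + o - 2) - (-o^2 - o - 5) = -5*o^2 + 2*o + 3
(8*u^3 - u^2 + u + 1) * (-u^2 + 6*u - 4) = -8*u^5 + 49*u^4 - 39*u^3 + 9*u^2 + 2*u - 4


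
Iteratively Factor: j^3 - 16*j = (j)*(j^2 - 16) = j*(j - 4)*(j + 4)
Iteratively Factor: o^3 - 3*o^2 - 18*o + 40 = (o - 5)*(o^2 + 2*o - 8) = (o - 5)*(o - 2)*(o + 4)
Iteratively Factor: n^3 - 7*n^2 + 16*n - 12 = (n - 3)*(n^2 - 4*n + 4) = (n - 3)*(n - 2)*(n - 2)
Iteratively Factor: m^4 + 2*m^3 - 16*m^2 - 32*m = (m + 2)*(m^3 - 16*m) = (m + 2)*(m + 4)*(m^2 - 4*m) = (m - 4)*(m + 2)*(m + 4)*(m)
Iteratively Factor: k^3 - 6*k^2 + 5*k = (k)*(k^2 - 6*k + 5) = k*(k - 5)*(k - 1)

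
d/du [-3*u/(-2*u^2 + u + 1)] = 3*(2*u^2 - u*(4*u - 1) - u - 1)/(-2*u^2 + u + 1)^2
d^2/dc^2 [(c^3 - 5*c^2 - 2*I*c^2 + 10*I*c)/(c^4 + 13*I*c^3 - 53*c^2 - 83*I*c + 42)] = (2*c^9 + c^8*(-30 - 12*I) + c^7*(474 - 270*I) + c^6*(-920 + 3004*I) + c^5*(-5490 - 18300*I) + c^4*(73770 + 8412*I) + c^3*(-42210 + 108410*I) + c^2*(-1260 - 47628*I) + c*(10584 + 133560*I) - 87360 - 7056*I)/(c^12 + 39*I*c^11 - 666*c^10 - 6580*I*c^9 + 41898*c^8 + 181302*I*c^7 - 547316*c^6 - 1162656*I*c^5 + 1726485*c^4 + 1749131*I*c^3 - 1148490*c^2 - 439236*I*c + 74088)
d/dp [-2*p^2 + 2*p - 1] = 2 - 4*p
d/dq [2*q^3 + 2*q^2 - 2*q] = 6*q^2 + 4*q - 2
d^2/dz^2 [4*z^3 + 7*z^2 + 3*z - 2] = 24*z + 14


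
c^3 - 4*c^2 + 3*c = c*(c - 3)*(c - 1)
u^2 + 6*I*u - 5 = (u + I)*(u + 5*I)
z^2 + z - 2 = (z - 1)*(z + 2)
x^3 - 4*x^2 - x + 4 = (x - 4)*(x - 1)*(x + 1)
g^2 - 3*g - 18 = (g - 6)*(g + 3)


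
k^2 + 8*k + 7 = (k + 1)*(k + 7)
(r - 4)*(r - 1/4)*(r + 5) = r^3 + 3*r^2/4 - 81*r/4 + 5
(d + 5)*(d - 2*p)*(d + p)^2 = d^4 + 5*d^3 - 3*d^2*p^2 - 2*d*p^3 - 15*d*p^2 - 10*p^3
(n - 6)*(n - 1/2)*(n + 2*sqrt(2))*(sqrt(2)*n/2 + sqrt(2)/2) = sqrt(2)*n^4/2 - 11*sqrt(2)*n^3/4 + 2*n^3 - 11*n^2 - 7*sqrt(2)*n^2/4 - 7*n + 3*sqrt(2)*n/2 + 6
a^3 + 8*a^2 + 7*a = a*(a + 1)*(a + 7)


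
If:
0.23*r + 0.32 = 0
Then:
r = -1.39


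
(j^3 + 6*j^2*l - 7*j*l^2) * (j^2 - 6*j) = j^5 + 6*j^4*l - 6*j^4 - 7*j^3*l^2 - 36*j^3*l + 42*j^2*l^2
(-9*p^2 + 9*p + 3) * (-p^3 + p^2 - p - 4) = 9*p^5 - 18*p^4 + 15*p^3 + 30*p^2 - 39*p - 12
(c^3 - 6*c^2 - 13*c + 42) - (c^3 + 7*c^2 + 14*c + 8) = -13*c^2 - 27*c + 34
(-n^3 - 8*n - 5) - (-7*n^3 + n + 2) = 6*n^3 - 9*n - 7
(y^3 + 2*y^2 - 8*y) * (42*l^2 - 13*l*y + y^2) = 42*l^2*y^3 + 84*l^2*y^2 - 336*l^2*y - 13*l*y^4 - 26*l*y^3 + 104*l*y^2 + y^5 + 2*y^4 - 8*y^3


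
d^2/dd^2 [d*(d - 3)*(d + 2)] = 6*d - 2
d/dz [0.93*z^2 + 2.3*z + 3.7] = 1.86*z + 2.3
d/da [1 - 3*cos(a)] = 3*sin(a)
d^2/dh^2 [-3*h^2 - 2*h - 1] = -6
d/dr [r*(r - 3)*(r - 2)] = 3*r^2 - 10*r + 6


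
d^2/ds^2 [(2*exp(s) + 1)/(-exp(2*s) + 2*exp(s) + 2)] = 2*(-exp(4*s) - 4*exp(3*s) - 9*exp(2*s) - 2*exp(s) - 2)*exp(s)/(exp(6*s) - 6*exp(5*s) + 6*exp(4*s) + 16*exp(3*s) - 12*exp(2*s) - 24*exp(s) - 8)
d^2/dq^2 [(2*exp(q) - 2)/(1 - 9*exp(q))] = (144*exp(q) + 16)*exp(q)/(729*exp(3*q) - 243*exp(2*q) + 27*exp(q) - 1)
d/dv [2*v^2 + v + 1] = 4*v + 1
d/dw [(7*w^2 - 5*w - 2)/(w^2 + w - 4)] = 2*(6*w^2 - 26*w + 11)/(w^4 + 2*w^3 - 7*w^2 - 8*w + 16)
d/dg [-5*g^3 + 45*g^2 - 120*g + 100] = -15*g^2 + 90*g - 120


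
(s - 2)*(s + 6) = s^2 + 4*s - 12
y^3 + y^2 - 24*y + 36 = (y - 3)*(y - 2)*(y + 6)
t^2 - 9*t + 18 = (t - 6)*(t - 3)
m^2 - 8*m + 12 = (m - 6)*(m - 2)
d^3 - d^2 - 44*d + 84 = (d - 6)*(d - 2)*(d + 7)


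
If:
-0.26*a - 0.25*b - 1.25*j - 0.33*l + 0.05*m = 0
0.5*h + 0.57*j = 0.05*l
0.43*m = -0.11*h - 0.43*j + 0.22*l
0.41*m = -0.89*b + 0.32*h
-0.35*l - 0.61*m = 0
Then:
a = 14.4161717394648*m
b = 0.545460351654513*m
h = 2.79831160303911*m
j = -2.60754150642529*m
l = -1.74285714285714*m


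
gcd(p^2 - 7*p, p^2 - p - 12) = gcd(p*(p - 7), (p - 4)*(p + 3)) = 1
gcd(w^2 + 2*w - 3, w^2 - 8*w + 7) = w - 1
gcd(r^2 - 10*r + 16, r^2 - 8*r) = r - 8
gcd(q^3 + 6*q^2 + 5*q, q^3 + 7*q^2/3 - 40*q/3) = q^2 + 5*q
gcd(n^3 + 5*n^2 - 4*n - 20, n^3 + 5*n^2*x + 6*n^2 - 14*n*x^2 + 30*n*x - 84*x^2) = 1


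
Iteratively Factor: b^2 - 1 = (b + 1)*(b - 1)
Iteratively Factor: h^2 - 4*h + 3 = (h - 3)*(h - 1)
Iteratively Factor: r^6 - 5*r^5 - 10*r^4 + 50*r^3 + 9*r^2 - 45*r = (r - 3)*(r^5 - 2*r^4 - 16*r^3 + 2*r^2 + 15*r) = r*(r - 3)*(r^4 - 2*r^3 - 16*r^2 + 2*r + 15) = r*(r - 5)*(r - 3)*(r^3 + 3*r^2 - r - 3) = r*(r - 5)*(r - 3)*(r - 1)*(r^2 + 4*r + 3) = r*(r - 5)*(r - 3)*(r - 1)*(r + 3)*(r + 1)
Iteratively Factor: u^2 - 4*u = (u)*(u - 4)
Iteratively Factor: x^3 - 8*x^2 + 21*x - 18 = (x - 2)*(x^2 - 6*x + 9) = (x - 3)*(x - 2)*(x - 3)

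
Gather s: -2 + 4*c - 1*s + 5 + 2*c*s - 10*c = -6*c + s*(2*c - 1) + 3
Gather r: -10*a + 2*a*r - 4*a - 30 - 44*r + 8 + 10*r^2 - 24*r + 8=-14*a + 10*r^2 + r*(2*a - 68) - 14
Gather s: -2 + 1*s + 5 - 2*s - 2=1 - s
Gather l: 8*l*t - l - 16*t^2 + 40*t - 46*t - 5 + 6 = l*(8*t - 1) - 16*t^2 - 6*t + 1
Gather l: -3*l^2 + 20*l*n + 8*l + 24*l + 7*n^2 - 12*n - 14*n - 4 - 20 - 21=-3*l^2 + l*(20*n + 32) + 7*n^2 - 26*n - 45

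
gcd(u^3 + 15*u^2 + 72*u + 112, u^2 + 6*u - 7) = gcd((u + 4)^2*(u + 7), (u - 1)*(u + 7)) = u + 7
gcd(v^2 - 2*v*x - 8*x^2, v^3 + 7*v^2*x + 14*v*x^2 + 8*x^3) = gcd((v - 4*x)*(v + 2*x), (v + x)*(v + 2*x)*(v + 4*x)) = v + 2*x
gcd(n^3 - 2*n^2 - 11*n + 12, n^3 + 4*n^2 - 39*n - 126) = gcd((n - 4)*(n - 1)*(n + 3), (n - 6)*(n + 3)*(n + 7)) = n + 3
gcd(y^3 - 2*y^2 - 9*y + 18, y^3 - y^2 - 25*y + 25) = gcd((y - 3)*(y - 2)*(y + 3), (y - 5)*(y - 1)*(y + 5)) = 1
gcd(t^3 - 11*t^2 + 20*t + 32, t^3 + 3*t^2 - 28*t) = t - 4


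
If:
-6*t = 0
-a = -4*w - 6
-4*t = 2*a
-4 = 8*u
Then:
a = 0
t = 0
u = -1/2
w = -3/2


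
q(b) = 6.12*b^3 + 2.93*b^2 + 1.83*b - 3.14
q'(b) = 18.36*b^2 + 5.86*b + 1.83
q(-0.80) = -5.86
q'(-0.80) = 8.89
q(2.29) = 89.91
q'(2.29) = 111.53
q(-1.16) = -10.87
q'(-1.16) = 19.74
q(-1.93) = -39.75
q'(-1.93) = 58.91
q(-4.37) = -465.92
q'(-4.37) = 326.84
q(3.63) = 334.84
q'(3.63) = 265.03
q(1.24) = 15.30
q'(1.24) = 37.33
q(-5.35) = -866.22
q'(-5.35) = 495.99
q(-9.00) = -4243.76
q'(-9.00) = 1436.25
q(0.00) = -3.14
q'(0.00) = 1.83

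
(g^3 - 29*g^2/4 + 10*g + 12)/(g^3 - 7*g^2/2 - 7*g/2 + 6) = (4*g^2 - 13*g - 12)/(2*(2*g^2 + g - 3))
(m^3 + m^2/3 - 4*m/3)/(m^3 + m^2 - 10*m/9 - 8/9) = 3*m/(3*m + 2)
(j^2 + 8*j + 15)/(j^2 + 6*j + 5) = (j + 3)/(j + 1)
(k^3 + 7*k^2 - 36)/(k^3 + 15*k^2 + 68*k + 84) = (k^2 + k - 6)/(k^2 + 9*k + 14)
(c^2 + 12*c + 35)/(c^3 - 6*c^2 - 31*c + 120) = (c + 7)/(c^2 - 11*c + 24)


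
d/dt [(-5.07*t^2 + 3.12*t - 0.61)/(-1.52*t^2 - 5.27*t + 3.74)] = (31.4613*t^2 - 39.778*t + 8.4541)/(2.3104*t^4 + 16.0208*t^3 + 16.4033*t^2 - 39.4196*t + 13.9876)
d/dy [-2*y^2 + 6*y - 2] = 6 - 4*y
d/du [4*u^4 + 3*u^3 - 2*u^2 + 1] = u*(16*u^2 + 9*u - 4)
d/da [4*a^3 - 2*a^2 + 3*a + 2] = 12*a^2 - 4*a + 3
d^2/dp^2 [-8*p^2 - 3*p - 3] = -16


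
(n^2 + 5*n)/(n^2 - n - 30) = n/(n - 6)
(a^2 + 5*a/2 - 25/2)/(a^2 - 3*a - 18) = (-2*a^2 - 5*a + 25)/(2*(-a^2 + 3*a + 18))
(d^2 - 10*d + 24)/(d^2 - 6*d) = (d - 4)/d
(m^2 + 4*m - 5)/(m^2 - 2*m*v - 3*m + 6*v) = (m^2 + 4*m - 5)/(m^2 - 2*m*v - 3*m + 6*v)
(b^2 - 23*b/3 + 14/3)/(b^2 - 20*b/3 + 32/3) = (3*b^2 - 23*b + 14)/(3*b^2 - 20*b + 32)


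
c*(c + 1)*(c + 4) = c^3 + 5*c^2 + 4*c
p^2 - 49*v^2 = (p - 7*v)*(p + 7*v)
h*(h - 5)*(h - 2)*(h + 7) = h^4 - 39*h^2 + 70*h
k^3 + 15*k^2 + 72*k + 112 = (k + 4)^2*(k + 7)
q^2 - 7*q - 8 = (q - 8)*(q + 1)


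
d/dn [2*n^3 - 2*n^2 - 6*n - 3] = 6*n^2 - 4*n - 6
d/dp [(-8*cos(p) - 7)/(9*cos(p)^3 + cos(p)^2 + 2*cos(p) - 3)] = -(122*cos(p) + 197*cos(2*p)/2 + 36*cos(3*p) + 273/2)*sin(p)/(9*cos(p)^3 + cos(p)^2 + 2*cos(p) - 3)^2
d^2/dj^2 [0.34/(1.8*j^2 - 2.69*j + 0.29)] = (-2.2032*j^2 + 3.29256*j + 0.34*(3.6*j - 2.69)*(7.2*j - 5.38) - 0.35496)/(1.8*j^2 - 2.69*j + 0.29)^3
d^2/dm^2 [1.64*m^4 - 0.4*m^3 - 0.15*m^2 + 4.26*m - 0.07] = 19.68*m^2 - 2.4*m - 0.3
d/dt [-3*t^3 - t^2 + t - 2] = -9*t^2 - 2*t + 1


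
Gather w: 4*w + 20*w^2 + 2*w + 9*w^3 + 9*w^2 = 9*w^3 + 29*w^2 + 6*w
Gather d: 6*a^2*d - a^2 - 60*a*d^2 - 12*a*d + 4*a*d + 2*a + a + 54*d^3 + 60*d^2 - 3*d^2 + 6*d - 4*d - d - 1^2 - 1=-a^2 + 3*a + 54*d^3 + d^2*(57 - 60*a) + d*(6*a^2 - 8*a + 1) - 2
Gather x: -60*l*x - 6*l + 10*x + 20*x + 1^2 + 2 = -6*l + x*(30 - 60*l) + 3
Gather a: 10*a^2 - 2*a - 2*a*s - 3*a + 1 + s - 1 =10*a^2 + a*(-2*s - 5) + s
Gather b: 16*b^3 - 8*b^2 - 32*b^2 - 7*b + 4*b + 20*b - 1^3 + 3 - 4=16*b^3 - 40*b^2 + 17*b - 2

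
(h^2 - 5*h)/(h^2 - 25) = h/(h + 5)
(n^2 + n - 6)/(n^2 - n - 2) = (n + 3)/(n + 1)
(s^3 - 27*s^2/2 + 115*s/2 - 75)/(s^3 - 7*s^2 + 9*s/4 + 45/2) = 2*(s - 5)/(2*s + 3)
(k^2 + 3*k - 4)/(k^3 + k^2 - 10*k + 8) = 1/(k - 2)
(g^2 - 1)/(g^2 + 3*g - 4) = (g + 1)/(g + 4)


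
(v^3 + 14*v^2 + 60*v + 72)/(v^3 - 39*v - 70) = (v^2 + 12*v + 36)/(v^2 - 2*v - 35)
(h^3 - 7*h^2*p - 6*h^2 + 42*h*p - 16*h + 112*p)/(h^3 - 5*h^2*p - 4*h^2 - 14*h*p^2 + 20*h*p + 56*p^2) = (h^2 - 6*h - 16)/(h^2 + 2*h*p - 4*h - 8*p)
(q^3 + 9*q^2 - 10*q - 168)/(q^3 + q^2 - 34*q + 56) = (q + 6)/(q - 2)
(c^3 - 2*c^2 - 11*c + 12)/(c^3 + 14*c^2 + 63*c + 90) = (c^2 - 5*c + 4)/(c^2 + 11*c + 30)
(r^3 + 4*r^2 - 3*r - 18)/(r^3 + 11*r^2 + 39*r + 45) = (r - 2)/(r + 5)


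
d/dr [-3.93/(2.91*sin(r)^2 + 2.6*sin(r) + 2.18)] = (22.8726*sin(r) + 10.218)*cos(r)/(2.91*sin(r)^2 + 2.6*sin(r) + 2.18)^2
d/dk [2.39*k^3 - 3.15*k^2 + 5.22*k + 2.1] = 7.17*k^2 - 6.3*k + 5.22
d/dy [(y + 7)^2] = 2*y + 14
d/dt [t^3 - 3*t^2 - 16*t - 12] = 3*t^2 - 6*t - 16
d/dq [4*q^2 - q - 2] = 8*q - 1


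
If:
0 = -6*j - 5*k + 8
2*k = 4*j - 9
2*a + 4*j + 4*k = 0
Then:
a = -39/16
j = 61/32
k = -11/16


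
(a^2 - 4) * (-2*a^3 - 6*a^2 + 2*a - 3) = -2*a^5 - 6*a^4 + 10*a^3 + 21*a^2 - 8*a + 12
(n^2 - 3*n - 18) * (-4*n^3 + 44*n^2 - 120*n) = -4*n^5 + 56*n^4 - 180*n^3 - 432*n^2 + 2160*n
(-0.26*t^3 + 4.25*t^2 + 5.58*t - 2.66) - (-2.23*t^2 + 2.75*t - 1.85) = -0.26*t^3 + 6.48*t^2 + 2.83*t - 0.81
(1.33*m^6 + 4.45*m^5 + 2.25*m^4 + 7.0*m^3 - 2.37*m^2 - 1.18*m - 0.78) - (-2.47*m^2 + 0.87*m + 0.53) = 1.33*m^6 + 4.45*m^5 + 2.25*m^4 + 7.0*m^3 + 0.1*m^2 - 2.05*m - 1.31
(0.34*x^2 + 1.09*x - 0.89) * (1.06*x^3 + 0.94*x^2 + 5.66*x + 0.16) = 0.3604*x^5 + 1.475*x^4 + 2.0056*x^3 + 5.3872*x^2 - 4.863*x - 0.1424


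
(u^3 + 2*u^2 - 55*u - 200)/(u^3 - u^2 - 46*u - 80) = (u + 5)/(u + 2)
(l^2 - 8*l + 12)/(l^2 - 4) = (l - 6)/(l + 2)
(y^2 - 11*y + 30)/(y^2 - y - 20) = (y - 6)/(y + 4)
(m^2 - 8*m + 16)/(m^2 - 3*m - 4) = (m - 4)/(m + 1)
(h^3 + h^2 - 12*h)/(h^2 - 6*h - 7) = h*(-h^2 - h + 12)/(-h^2 + 6*h + 7)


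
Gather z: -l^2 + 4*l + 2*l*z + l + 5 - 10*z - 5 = -l^2 + 5*l + z*(2*l - 10)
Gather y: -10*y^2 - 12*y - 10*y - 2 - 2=-10*y^2 - 22*y - 4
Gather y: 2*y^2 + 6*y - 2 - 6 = 2*y^2 + 6*y - 8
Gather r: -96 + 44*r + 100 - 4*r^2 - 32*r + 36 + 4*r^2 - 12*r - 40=0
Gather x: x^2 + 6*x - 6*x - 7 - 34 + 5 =x^2 - 36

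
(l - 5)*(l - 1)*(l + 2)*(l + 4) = l^4 - 23*l^2 - 18*l + 40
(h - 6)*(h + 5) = h^2 - h - 30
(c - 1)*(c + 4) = c^2 + 3*c - 4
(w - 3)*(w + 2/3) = w^2 - 7*w/3 - 2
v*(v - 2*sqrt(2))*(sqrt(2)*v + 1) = sqrt(2)*v^3 - 3*v^2 - 2*sqrt(2)*v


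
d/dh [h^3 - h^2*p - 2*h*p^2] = 3*h^2 - 2*h*p - 2*p^2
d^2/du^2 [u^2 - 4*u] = 2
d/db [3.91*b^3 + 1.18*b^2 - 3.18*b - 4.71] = 11.73*b^2 + 2.36*b - 3.18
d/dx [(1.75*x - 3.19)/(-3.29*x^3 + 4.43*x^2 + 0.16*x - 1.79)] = (11.515*x^3 - 39.2378*x^2 + 28.2634*x - 2.6221)/(10.8241*x^6 - 29.1494*x^5 + 18.5721*x^4 + 13.1958*x^3 - 15.8338*x^2 - 0.5728*x + 3.2041)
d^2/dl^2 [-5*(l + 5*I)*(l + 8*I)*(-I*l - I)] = 30*I*l - 130 + 10*I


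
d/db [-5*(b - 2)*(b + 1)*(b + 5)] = -15*b^2 - 40*b + 35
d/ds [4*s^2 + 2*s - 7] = 8*s + 2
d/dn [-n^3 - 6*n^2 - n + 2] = -3*n^2 - 12*n - 1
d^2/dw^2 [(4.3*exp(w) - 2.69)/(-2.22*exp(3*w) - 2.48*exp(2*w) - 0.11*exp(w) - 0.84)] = (-84.76848*exp(6*w) + 48.294324*exp(5*w) + 140.664224*exp(4*w) + 172.90746*exp(3*w) + 10.801248*exp(2*w) - 21.985363*exp(w) - 3.282636)*exp(w)/(10.941048*exp(9*w) + 36.667296*exp(8*w) + 42.588036*exp(7*w) + 31.306256*exp(6*w) + 29.858442*exp(5*w) + 16.8198*exp(4*w) + 6.075539*exp(3*w) + 5.280156*exp(2*w) + 0.232848*exp(w) + 0.592704)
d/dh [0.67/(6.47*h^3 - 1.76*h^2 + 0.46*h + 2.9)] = (-13.0047*h^2 + 2.3584*h - 0.3082)/(6.47*h^3 - 1.76*h^2 + 0.46*h + 2.9)^2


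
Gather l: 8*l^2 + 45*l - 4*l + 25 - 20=8*l^2 + 41*l + 5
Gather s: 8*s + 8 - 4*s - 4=4*s + 4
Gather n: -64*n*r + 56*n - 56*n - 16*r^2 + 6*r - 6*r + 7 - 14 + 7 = -64*n*r - 16*r^2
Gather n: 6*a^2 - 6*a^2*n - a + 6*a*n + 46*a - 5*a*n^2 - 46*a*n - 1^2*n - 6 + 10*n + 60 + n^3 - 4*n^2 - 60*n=6*a^2 + 45*a + n^3 + n^2*(-5*a - 4) + n*(-6*a^2 - 40*a - 51) + 54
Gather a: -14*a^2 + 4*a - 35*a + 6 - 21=-14*a^2 - 31*a - 15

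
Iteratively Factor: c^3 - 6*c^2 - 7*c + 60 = (c + 3)*(c^2 - 9*c + 20) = (c - 5)*(c + 3)*(c - 4)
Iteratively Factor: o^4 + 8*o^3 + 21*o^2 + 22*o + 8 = (o + 2)*(o^3 + 6*o^2 + 9*o + 4) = (o + 2)*(o + 4)*(o^2 + 2*o + 1) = (o + 1)*(o + 2)*(o + 4)*(o + 1)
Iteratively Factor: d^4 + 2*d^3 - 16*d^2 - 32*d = (d)*(d^3 + 2*d^2 - 16*d - 32) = d*(d + 2)*(d^2 - 16) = d*(d - 4)*(d + 2)*(d + 4)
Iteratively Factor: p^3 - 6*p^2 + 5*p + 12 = (p + 1)*(p^2 - 7*p + 12) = (p - 3)*(p + 1)*(p - 4)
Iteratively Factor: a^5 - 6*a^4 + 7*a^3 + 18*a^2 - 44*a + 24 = (a - 3)*(a^4 - 3*a^3 - 2*a^2 + 12*a - 8) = (a - 3)*(a - 2)*(a^3 - a^2 - 4*a + 4) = (a - 3)*(a - 2)*(a + 2)*(a^2 - 3*a + 2) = (a - 3)*(a - 2)*(a - 1)*(a + 2)*(a - 2)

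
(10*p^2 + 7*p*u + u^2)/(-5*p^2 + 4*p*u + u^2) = (-2*p - u)/(p - u)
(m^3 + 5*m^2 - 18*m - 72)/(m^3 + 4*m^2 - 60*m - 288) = (m^2 - m - 12)/(m^2 - 2*m - 48)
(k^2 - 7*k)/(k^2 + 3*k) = (k - 7)/(k + 3)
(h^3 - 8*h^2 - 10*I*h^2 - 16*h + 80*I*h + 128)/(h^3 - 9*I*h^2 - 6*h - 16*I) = (h - 8)/(h + I)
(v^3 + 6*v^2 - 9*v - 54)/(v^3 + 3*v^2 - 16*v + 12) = (v^2 - 9)/(v^2 - 3*v + 2)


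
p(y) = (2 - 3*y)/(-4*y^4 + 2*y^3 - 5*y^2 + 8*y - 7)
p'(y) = (2 - 3*y)*(16*y^3 - 6*y^2 + 10*y - 8)/(-4*y^4 + 2*y^3 - 5*y^2 + 8*y - 7)^2 - 3/(-4*y^4 + 2*y^3 - 5*y^2 + 8*y - 7) = (-36*y^4 + 44*y^3 - 27*y^2 + 20*y + 5)/(16*y^8 - 16*y^7 + 44*y^6 - 84*y^5 + 113*y^4 - 108*y^3 + 134*y^2 - 112*y + 49)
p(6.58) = 0.00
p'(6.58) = -0.00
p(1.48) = 0.13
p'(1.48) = -0.15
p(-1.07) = -0.18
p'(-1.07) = -0.18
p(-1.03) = -0.19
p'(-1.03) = -0.18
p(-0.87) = -0.22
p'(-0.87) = -0.18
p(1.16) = 0.17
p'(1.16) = -0.06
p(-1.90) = -0.07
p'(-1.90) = -0.08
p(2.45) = 0.04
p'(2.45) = -0.04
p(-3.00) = -0.02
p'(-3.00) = -0.02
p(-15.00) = 0.00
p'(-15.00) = 0.00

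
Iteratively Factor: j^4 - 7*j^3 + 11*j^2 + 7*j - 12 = (j + 1)*(j^3 - 8*j^2 + 19*j - 12) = (j - 3)*(j + 1)*(j^2 - 5*j + 4) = (j - 3)*(j - 1)*(j + 1)*(j - 4)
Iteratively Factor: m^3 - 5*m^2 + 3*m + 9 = (m - 3)*(m^2 - 2*m - 3) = (m - 3)^2*(m + 1)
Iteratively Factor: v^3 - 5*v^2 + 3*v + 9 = (v - 3)*(v^2 - 2*v - 3) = (v - 3)^2*(v + 1)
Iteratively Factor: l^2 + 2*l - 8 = (l - 2)*(l + 4)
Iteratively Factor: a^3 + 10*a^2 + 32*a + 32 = (a + 2)*(a^2 + 8*a + 16) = (a + 2)*(a + 4)*(a + 4)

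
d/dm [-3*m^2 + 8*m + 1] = 8 - 6*m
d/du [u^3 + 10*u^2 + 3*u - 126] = 3*u^2 + 20*u + 3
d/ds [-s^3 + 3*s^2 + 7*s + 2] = -3*s^2 + 6*s + 7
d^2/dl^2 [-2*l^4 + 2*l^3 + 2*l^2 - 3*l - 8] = -24*l^2 + 12*l + 4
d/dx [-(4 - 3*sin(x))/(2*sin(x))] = 2*cos(x)/sin(x)^2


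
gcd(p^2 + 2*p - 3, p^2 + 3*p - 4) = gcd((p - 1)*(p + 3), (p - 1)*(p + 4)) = p - 1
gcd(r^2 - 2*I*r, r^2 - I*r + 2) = r - 2*I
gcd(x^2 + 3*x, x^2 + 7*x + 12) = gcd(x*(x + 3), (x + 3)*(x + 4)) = x + 3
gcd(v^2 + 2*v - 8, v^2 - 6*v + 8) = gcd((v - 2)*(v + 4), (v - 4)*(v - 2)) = v - 2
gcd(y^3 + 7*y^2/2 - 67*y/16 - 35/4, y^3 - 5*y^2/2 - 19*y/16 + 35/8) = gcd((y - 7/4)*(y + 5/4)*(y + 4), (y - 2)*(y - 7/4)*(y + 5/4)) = y^2 - y/2 - 35/16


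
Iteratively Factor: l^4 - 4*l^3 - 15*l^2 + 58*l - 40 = (l + 4)*(l^3 - 8*l^2 + 17*l - 10) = (l - 1)*(l + 4)*(l^2 - 7*l + 10) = (l - 2)*(l - 1)*(l + 4)*(l - 5)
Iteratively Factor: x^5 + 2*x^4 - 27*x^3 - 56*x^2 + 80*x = (x + 4)*(x^4 - 2*x^3 - 19*x^2 + 20*x) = (x - 5)*(x + 4)*(x^3 + 3*x^2 - 4*x) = x*(x - 5)*(x + 4)*(x^2 + 3*x - 4) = x*(x - 5)*(x + 4)^2*(x - 1)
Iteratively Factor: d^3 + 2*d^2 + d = (d + 1)*(d^2 + d) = (d + 1)^2*(d)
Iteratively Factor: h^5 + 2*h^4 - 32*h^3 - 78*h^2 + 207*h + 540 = (h - 3)*(h^4 + 5*h^3 - 17*h^2 - 129*h - 180) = (h - 3)*(h + 4)*(h^3 + h^2 - 21*h - 45) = (h - 5)*(h - 3)*(h + 4)*(h^2 + 6*h + 9) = (h - 5)*(h - 3)*(h + 3)*(h + 4)*(h + 3)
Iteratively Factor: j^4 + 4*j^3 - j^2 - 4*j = (j - 1)*(j^3 + 5*j^2 + 4*j) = (j - 1)*(j + 1)*(j^2 + 4*j) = (j - 1)*(j + 1)*(j + 4)*(j)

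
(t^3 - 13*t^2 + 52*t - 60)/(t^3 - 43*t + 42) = (t^2 - 7*t + 10)/(t^2 + 6*t - 7)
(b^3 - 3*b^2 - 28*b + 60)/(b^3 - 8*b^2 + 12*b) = (b + 5)/b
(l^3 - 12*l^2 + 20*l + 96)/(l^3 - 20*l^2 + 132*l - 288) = (l + 2)/(l - 6)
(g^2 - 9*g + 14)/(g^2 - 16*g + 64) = (g^2 - 9*g + 14)/(g^2 - 16*g + 64)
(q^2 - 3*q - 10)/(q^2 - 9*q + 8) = (q^2 - 3*q - 10)/(q^2 - 9*q + 8)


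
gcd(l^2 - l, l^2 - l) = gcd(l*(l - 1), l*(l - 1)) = l^2 - l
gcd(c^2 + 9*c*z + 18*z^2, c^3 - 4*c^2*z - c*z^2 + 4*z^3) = 1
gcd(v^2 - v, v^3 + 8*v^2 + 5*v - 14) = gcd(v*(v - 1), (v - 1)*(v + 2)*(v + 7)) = v - 1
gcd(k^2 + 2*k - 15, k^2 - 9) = k - 3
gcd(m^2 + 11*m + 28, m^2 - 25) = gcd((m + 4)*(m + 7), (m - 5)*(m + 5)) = 1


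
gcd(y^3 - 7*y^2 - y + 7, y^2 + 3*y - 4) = y - 1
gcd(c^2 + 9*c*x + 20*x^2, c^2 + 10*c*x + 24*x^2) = c + 4*x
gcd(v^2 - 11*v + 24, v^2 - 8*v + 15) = v - 3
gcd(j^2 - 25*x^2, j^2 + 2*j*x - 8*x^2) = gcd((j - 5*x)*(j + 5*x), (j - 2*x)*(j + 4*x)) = 1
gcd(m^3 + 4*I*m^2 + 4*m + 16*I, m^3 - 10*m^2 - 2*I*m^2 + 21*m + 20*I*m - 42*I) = m - 2*I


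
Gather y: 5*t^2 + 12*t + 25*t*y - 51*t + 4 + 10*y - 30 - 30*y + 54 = 5*t^2 - 39*t + y*(25*t - 20) + 28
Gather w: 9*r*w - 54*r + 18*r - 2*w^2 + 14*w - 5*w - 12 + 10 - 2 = -36*r - 2*w^2 + w*(9*r + 9) - 4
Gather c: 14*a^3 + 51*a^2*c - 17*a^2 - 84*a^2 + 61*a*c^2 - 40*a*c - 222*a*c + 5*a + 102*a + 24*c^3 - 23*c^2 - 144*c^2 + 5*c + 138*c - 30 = 14*a^3 - 101*a^2 + 107*a + 24*c^3 + c^2*(61*a - 167) + c*(51*a^2 - 262*a + 143) - 30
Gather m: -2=-2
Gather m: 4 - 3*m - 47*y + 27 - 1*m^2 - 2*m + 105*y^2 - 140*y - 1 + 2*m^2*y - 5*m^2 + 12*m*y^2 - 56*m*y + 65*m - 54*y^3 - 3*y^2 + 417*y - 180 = m^2*(2*y - 6) + m*(12*y^2 - 56*y + 60) - 54*y^3 + 102*y^2 + 230*y - 150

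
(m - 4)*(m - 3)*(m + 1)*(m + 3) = m^4 - 3*m^3 - 13*m^2 + 27*m + 36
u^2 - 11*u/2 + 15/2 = (u - 3)*(u - 5/2)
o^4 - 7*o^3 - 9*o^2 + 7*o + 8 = (o - 8)*(o - 1)*(o + 1)^2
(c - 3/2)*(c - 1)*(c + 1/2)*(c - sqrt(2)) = c^4 - 2*c^3 - sqrt(2)*c^3 + c^2/4 + 2*sqrt(2)*c^2 - sqrt(2)*c/4 + 3*c/4 - 3*sqrt(2)/4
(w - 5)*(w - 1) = w^2 - 6*w + 5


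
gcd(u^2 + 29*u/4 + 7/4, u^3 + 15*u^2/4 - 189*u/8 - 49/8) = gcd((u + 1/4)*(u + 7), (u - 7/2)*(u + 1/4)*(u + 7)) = u^2 + 29*u/4 + 7/4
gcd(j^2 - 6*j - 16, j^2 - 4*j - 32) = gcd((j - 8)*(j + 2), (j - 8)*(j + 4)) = j - 8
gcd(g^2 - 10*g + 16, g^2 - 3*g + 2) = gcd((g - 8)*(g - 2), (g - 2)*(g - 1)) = g - 2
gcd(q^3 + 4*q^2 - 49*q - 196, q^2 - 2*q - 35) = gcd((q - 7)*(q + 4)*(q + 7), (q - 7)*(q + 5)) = q - 7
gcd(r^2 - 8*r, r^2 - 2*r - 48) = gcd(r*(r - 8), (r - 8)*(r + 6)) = r - 8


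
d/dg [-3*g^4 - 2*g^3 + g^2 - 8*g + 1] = -12*g^3 - 6*g^2 + 2*g - 8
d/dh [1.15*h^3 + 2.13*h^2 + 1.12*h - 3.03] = 3.45*h^2 + 4.26*h + 1.12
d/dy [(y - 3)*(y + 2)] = 2*y - 1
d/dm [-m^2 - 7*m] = -2*m - 7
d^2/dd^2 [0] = 0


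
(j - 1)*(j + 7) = j^2 + 6*j - 7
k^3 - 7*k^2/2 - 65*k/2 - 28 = (k - 8)*(k + 1)*(k + 7/2)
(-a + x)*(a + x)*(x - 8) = -a^2*x + 8*a^2 + x^3 - 8*x^2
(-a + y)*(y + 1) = -a*y - a + y^2 + y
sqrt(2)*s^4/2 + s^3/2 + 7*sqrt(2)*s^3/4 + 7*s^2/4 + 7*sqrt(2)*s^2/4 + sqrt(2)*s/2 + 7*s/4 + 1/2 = (s + 1/2)*(s + 1)*(s + 2)*(sqrt(2)*s/2 + 1/2)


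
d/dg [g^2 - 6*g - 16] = 2*g - 6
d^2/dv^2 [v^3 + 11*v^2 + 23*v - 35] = 6*v + 22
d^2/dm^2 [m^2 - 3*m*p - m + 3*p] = 2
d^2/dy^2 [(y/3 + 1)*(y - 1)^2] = 2*y + 2/3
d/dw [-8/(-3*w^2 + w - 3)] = 8*(1 - 6*w)/(3*w^2 - w + 3)^2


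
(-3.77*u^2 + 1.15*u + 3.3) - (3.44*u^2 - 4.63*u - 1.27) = -7.21*u^2 + 5.78*u + 4.57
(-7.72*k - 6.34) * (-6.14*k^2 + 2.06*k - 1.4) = 47.4008*k^3 + 23.0244*k^2 - 2.2524*k + 8.876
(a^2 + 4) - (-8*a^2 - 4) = 9*a^2 + 8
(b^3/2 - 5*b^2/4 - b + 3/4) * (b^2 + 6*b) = b^5/2 + 7*b^4/4 - 17*b^3/2 - 21*b^2/4 + 9*b/2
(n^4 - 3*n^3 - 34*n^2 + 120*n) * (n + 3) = n^5 - 43*n^3 + 18*n^2 + 360*n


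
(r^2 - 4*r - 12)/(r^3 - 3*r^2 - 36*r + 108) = (r + 2)/(r^2 + 3*r - 18)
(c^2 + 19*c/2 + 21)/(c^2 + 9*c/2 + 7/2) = (c + 6)/(c + 1)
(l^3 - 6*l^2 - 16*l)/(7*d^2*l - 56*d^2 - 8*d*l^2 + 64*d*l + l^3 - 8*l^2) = l*(l + 2)/(7*d^2 - 8*d*l + l^2)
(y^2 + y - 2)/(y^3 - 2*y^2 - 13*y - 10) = (y - 1)/(y^2 - 4*y - 5)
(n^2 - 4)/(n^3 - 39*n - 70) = (n - 2)/(n^2 - 2*n - 35)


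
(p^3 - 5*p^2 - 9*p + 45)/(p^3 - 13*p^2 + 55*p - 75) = (p + 3)/(p - 5)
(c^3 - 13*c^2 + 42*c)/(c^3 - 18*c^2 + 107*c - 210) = c/(c - 5)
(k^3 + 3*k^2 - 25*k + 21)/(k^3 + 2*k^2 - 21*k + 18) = (k + 7)/(k + 6)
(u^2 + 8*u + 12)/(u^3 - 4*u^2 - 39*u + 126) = (u + 2)/(u^2 - 10*u + 21)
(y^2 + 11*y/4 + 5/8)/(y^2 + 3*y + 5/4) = (4*y + 1)/(2*(2*y + 1))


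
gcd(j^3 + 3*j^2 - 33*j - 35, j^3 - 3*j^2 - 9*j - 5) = j^2 - 4*j - 5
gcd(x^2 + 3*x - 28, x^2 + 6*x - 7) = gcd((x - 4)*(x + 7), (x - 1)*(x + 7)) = x + 7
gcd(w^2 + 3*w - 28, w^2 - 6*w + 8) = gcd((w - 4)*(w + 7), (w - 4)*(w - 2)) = w - 4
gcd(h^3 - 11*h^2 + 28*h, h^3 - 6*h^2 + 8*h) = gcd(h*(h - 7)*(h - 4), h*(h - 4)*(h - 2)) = h^2 - 4*h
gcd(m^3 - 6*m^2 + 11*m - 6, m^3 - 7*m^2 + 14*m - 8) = m^2 - 3*m + 2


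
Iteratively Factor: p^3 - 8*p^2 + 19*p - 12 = (p - 4)*(p^2 - 4*p + 3) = (p - 4)*(p - 1)*(p - 3)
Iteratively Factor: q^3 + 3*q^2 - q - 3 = (q - 1)*(q^2 + 4*q + 3) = (q - 1)*(q + 3)*(q + 1)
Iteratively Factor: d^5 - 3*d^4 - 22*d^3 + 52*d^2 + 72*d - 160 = (d + 2)*(d^4 - 5*d^3 - 12*d^2 + 76*d - 80) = (d - 2)*(d + 2)*(d^3 - 3*d^2 - 18*d + 40) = (d - 5)*(d - 2)*(d + 2)*(d^2 + 2*d - 8) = (d - 5)*(d - 2)^2*(d + 2)*(d + 4)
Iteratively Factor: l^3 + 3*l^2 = (l + 3)*(l^2) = l*(l + 3)*(l)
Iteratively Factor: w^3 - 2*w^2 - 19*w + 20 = (w + 4)*(w^2 - 6*w + 5) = (w - 5)*(w + 4)*(w - 1)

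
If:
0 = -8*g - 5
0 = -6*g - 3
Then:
No Solution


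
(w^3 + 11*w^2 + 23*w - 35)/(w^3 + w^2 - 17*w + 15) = (w + 7)/(w - 3)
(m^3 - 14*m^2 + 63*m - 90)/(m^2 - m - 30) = (m^2 - 8*m + 15)/(m + 5)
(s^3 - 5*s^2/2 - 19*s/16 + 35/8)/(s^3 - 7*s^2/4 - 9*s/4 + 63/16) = (4*s^2 - 3*s - 10)/(4*s^2 - 9)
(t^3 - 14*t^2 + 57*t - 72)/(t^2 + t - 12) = (t^2 - 11*t + 24)/(t + 4)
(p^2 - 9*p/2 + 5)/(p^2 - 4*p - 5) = (-p^2 + 9*p/2 - 5)/(-p^2 + 4*p + 5)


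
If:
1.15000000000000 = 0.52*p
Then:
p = 2.21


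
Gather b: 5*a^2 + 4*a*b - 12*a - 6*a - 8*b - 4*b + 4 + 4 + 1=5*a^2 - 18*a + b*(4*a - 12) + 9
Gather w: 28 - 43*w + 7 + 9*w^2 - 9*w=9*w^2 - 52*w + 35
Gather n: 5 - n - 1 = 4 - n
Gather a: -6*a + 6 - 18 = -6*a - 12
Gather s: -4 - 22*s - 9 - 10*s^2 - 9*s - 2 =-10*s^2 - 31*s - 15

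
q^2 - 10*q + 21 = (q - 7)*(q - 3)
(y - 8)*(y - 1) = y^2 - 9*y + 8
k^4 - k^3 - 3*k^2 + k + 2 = (k - 2)*(k - 1)*(k + 1)^2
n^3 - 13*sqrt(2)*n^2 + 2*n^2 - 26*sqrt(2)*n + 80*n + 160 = (n + 2)*(n - 8*sqrt(2))*(n - 5*sqrt(2))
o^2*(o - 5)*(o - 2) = o^4 - 7*o^3 + 10*o^2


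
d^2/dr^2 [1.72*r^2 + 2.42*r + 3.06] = 3.44000000000000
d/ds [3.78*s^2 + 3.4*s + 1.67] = 7.56*s + 3.4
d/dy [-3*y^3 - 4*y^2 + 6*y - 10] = -9*y^2 - 8*y + 6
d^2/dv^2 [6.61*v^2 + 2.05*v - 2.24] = 13.2200000000000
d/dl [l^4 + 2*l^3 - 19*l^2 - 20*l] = 4*l^3 + 6*l^2 - 38*l - 20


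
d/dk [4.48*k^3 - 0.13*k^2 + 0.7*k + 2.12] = 13.44*k^2 - 0.26*k + 0.7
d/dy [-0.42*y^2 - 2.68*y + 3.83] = -0.84*y - 2.68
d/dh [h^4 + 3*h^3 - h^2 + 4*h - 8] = 4*h^3 + 9*h^2 - 2*h + 4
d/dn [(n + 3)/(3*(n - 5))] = -8/(3*(n - 5)^2)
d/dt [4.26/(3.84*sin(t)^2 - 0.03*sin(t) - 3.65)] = (0.1278 - 32.7168*sin(t))*cos(t)/(-3.84*sin(t)^2 + 0.03*sin(t) + 3.65)^2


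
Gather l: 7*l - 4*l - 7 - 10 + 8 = 3*l - 9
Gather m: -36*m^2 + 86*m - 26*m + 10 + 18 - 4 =-36*m^2 + 60*m + 24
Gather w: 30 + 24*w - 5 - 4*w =20*w + 25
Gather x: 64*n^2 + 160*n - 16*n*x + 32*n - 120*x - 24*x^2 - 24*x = 64*n^2 + 192*n - 24*x^2 + x*(-16*n - 144)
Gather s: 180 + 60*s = 60*s + 180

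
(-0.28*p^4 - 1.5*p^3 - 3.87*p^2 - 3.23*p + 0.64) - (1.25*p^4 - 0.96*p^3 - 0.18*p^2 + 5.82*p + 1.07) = -1.53*p^4 - 0.54*p^3 - 3.69*p^2 - 9.05*p - 0.43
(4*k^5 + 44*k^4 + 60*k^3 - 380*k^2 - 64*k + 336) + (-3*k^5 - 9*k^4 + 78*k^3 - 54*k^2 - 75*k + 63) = k^5 + 35*k^4 + 138*k^3 - 434*k^2 - 139*k + 399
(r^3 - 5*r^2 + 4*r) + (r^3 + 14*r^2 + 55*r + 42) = 2*r^3 + 9*r^2 + 59*r + 42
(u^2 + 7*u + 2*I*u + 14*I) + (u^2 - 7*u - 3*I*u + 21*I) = 2*u^2 - I*u + 35*I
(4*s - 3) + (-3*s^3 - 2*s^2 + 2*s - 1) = -3*s^3 - 2*s^2 + 6*s - 4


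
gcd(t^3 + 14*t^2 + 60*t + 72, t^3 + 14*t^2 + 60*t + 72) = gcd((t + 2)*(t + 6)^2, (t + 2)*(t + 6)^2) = t^3 + 14*t^2 + 60*t + 72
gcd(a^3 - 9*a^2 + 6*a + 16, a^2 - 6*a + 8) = a - 2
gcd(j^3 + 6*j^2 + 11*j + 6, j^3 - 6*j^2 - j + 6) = j + 1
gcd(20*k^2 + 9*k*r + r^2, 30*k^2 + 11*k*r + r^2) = 5*k + r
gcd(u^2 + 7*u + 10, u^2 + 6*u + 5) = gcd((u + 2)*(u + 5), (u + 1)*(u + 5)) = u + 5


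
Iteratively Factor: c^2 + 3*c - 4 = (c - 1)*(c + 4)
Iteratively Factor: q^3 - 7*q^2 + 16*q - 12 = (q - 2)*(q^2 - 5*q + 6) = (q - 2)^2*(q - 3)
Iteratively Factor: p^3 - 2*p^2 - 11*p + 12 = (p - 1)*(p^2 - p - 12) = (p - 1)*(p + 3)*(p - 4)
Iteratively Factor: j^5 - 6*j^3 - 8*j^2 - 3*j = (j)*(j^4 - 6*j^2 - 8*j - 3) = j*(j + 1)*(j^3 - j^2 - 5*j - 3) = j*(j + 1)^2*(j^2 - 2*j - 3) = j*(j - 3)*(j + 1)^2*(j + 1)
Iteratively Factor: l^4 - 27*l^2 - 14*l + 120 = (l + 3)*(l^3 - 3*l^2 - 18*l + 40) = (l - 5)*(l + 3)*(l^2 + 2*l - 8) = (l - 5)*(l + 3)*(l + 4)*(l - 2)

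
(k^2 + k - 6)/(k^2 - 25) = (k^2 + k - 6)/(k^2 - 25)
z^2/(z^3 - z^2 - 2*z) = z/(z^2 - z - 2)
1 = 1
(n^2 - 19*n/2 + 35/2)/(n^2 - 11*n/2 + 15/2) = (n - 7)/(n - 3)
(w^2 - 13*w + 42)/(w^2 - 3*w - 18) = (w - 7)/(w + 3)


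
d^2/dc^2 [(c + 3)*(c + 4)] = 2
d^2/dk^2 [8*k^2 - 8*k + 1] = 16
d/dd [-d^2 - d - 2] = -2*d - 1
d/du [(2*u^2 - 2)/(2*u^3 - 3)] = 4*u*(-u^3 + 3*u - 3)/(4*u^6 - 12*u^3 + 9)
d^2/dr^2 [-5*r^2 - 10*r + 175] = -10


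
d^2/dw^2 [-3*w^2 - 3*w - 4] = -6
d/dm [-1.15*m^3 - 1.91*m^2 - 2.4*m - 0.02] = -3.45*m^2 - 3.82*m - 2.4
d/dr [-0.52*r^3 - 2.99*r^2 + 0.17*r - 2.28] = -1.56*r^2 - 5.98*r + 0.17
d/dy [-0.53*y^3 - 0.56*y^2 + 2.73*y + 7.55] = -1.59*y^2 - 1.12*y + 2.73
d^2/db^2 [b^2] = 2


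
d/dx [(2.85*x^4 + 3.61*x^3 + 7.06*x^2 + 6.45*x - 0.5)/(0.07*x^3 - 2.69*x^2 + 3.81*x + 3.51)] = (0.1995*x^6 - 15.333*x^5 + 22.3704*x^4 + 66.6192*x^3 + 82.3674*x^2 + 46.8712*x + 24.5445)/(0.0049*x^6 - 0.3766*x^5 + 7.7695*x^4 - 20.0064*x^3 - 4.3677*x^2 + 26.7462*x + 12.3201)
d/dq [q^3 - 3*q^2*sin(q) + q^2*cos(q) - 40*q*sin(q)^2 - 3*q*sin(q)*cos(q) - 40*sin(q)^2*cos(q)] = -q^2*sin(q) - 3*q^2*cos(q) + 3*q^2 - 6*q*sin(q) - 40*q*sin(2*q) + 2*q*cos(q) - 3*q*cos(2*q) + 10*sin(q) - 3*sin(2*q)/2 - 30*sin(3*q) + 20*cos(2*q) - 20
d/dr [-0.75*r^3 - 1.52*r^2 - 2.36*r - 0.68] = -2.25*r^2 - 3.04*r - 2.36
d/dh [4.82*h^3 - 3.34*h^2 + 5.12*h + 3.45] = 14.46*h^2 - 6.68*h + 5.12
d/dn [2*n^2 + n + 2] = 4*n + 1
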